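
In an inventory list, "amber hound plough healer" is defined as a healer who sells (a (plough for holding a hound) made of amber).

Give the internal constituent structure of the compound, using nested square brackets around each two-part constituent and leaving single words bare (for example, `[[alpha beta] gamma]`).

[[amber [hound plough]] healer]

The outermost head in the paraphrase is "healer", modified by "amber hound plough".
"amber hound plough" → head "plough" (specifically "hound plough"), modifier "amber".
"hound plough" → head "plough", modifier "hound".
So the structure is [[amber [hound plough]] healer].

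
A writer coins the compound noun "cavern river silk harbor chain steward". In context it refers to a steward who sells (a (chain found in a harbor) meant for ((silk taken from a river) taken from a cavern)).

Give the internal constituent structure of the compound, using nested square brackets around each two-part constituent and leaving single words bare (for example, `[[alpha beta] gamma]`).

Overall it is a kind of steward; the modifier is "cavern river silk harbor chain".
Inside "cavern river silk harbor chain": head "chain" (specifically "harbor chain"), modifier "cavern river silk".
Inside "cavern river silk": head "silk" (specifically "river silk"), modifier "cavern".
Inside "river silk": head "silk", modifier "river".
Inside "harbor chain": head "chain", modifier "harbor".
So the structure is [[[cavern [river silk]] [harbor chain]] steward].

[[[cavern [river silk]] [harbor chain]] steward]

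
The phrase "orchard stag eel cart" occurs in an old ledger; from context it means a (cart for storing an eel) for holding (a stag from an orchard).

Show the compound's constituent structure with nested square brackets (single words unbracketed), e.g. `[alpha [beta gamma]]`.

At the top level: head "cart" (specifically "eel cart"); modifier "orchard stag".
Inside "orchard stag": head "stag", modifier "orchard".
Inside "eel cart": head "cart", modifier "eel".
Putting it together: [[orchard stag] [eel cart]].

[[orchard stag] [eel cart]]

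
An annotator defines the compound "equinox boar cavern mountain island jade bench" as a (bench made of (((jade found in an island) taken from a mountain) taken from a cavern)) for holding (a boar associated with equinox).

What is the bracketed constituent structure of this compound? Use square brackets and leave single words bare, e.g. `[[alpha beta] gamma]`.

[[equinox boar] [[cavern [mountain [island jade]]] bench]]

Whole compound: head "bench" (specifically "cavern mountain island jade bench"), modifier "equinox boar".
Within "equinox boar", the head is "boar" and the modifier is "equinox".
Within "cavern mountain island jade bench", the head is "bench" and the modifier is "cavern mountain island jade".
Within "cavern mountain island jade", the head is "jade" (specifically "mountain island jade") and the modifier is "cavern".
Within "mountain island jade", the head is "jade" (specifically "island jade") and the modifier is "mountain".
Within "island jade", the head is "jade" and the modifier is "island".
So the structure is [[equinox boar] [[cavern [mountain [island jade]]] bench]].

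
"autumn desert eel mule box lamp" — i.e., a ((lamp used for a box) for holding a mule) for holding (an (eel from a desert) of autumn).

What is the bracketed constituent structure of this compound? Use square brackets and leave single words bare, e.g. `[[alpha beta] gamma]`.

Whole compound: head "lamp" (specifically "mule box lamp"), modifier "autumn desert eel".
Inside "autumn desert eel": head "eel" (specifically "desert eel"), modifier "autumn".
Inside "desert eel": head "eel", modifier "desert".
Inside "mule box lamp": head "lamp" (specifically "box lamp"), modifier "mule".
Inside "box lamp": head "lamp", modifier "box".
Assembled: [[autumn [desert eel]] [mule [box lamp]]].

[[autumn [desert eel]] [mule [box lamp]]]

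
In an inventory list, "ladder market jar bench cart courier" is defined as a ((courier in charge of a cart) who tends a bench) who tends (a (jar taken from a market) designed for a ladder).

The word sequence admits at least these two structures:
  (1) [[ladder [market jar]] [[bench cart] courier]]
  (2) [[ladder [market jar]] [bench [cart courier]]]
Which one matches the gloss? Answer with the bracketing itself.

The paraphrase's head is the "courier" part ("bench cart courier"); its modifier is "ladder market jar".
That top-level split, carried through the inner groups, gives [[ladder [market jar]] [bench [cart courier]]].

[[ladder [market jar]] [bench [cart courier]]]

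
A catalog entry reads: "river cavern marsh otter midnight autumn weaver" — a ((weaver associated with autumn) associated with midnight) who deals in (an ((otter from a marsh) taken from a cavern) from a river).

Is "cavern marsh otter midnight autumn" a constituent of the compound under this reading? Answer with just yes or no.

no

The top-level split is [river cavern marsh otter] [midnight autumn weaver]; the full structure is [[river [cavern [marsh otter]]] [midnight [autumn weaver]]].
"cavern marsh otter midnight autumn" straddles a constituent boundary, so it is not a single unit.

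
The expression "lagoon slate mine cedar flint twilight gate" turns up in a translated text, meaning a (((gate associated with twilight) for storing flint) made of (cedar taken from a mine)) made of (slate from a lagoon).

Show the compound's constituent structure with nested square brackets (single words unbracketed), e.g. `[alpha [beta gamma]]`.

[[lagoon slate] [[mine cedar] [flint [twilight gate]]]]

Whole compound: head "gate" (specifically "mine cedar flint twilight gate"), modifier "lagoon slate".
"lagoon slate" → head "slate", modifier "lagoon".
"mine cedar flint twilight gate" → head "gate" (specifically "flint twilight gate"), modifier "mine cedar".
"mine cedar" → head "cedar", modifier "mine".
"flint twilight gate" → head "gate" (specifically "twilight gate"), modifier "flint".
"twilight gate" → head "gate", modifier "twilight".
So the structure is [[lagoon slate] [[mine cedar] [flint [twilight gate]]]].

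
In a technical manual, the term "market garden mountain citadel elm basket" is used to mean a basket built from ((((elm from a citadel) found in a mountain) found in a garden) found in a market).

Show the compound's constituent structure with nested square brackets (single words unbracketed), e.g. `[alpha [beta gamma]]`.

Overall it is a kind of basket; the modifier is "market garden mountain citadel elm".
Within "market garden mountain citadel elm", the head is "elm" (specifically "garden mountain citadel elm") and the modifier is "market".
Within "garden mountain citadel elm", the head is "elm" (specifically "mountain citadel elm") and the modifier is "garden".
Within "mountain citadel elm", the head is "elm" (specifically "citadel elm") and the modifier is "mountain".
Within "citadel elm", the head is "elm" and the modifier is "citadel".
Putting it together: [[market [garden [mountain [citadel elm]]]] basket].

[[market [garden [mountain [citadel elm]]]] basket]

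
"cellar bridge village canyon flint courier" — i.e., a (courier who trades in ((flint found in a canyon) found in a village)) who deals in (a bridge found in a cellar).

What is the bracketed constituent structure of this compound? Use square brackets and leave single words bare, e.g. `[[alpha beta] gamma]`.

Overall it is a kind of courier (specifically "village canyon flint courier"); the modifier is "cellar bridge".
Within "cellar bridge", the head is "bridge" and the modifier is "cellar".
Within "village canyon flint courier", the head is "courier" and the modifier is "village canyon flint".
Within "village canyon flint", the head is "flint" (specifically "canyon flint") and the modifier is "village".
Within "canyon flint", the head is "flint" and the modifier is "canyon".
So the structure is [[cellar bridge] [[village [canyon flint]] courier]].

[[cellar bridge] [[village [canyon flint]] courier]]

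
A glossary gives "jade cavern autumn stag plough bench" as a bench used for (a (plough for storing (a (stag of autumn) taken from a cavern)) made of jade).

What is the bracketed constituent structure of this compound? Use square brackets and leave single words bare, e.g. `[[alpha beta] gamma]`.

[[jade [[cavern [autumn stag]] plough]] bench]

The outermost head in the paraphrase is "bench", modified by "jade cavern autumn stag plough".
"jade cavern autumn stag plough" → head "plough" (specifically "cavern autumn stag plough"), modifier "jade".
"cavern autumn stag plough" → head "plough", modifier "cavern autumn stag".
"cavern autumn stag" → head "stag" (specifically "autumn stag"), modifier "cavern".
"autumn stag" → head "stag", modifier "autumn".
So the structure is [[jade [[cavern [autumn stag]] plough]] bench].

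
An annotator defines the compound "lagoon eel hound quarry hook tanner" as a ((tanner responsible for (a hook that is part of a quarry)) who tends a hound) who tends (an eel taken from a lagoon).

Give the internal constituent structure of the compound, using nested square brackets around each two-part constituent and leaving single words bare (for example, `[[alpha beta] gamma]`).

Overall it is a kind of tanner (specifically "hound quarry hook tanner"); the modifier is "lagoon eel".
"lagoon eel" → head "eel", modifier "lagoon".
"hound quarry hook tanner" → head "tanner" (specifically "quarry hook tanner"), modifier "hound".
"quarry hook tanner" → head "tanner", modifier "quarry hook".
"quarry hook" → head "hook", modifier "quarry".
Assembled: [[lagoon eel] [hound [[quarry hook] tanner]]].

[[lagoon eel] [hound [[quarry hook] tanner]]]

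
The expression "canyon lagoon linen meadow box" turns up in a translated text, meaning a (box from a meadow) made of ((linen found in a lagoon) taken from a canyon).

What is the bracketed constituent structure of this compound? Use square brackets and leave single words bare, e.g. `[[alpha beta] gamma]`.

[[canyon [lagoon linen]] [meadow box]]

The outermost head in the paraphrase is "box" (specifically "meadow box"), modified by "canyon lagoon linen".
"canyon lagoon linen" → head "linen" (specifically "lagoon linen"), modifier "canyon".
"lagoon linen" → head "linen", modifier "lagoon".
"meadow box" → head "box", modifier "meadow".
Assembled: [[canyon [lagoon linen]] [meadow box]].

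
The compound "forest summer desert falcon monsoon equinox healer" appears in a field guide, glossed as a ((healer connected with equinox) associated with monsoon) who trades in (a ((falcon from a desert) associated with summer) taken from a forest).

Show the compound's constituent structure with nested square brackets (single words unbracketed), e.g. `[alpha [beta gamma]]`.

[[forest [summer [desert falcon]]] [monsoon [equinox healer]]]

Overall it is a kind of healer (specifically "monsoon equinox healer"); the modifier is "forest summer desert falcon".
"forest summer desert falcon" → head "falcon" (specifically "summer desert falcon"), modifier "forest".
"summer desert falcon" → head "falcon" (specifically "desert falcon"), modifier "summer".
"desert falcon" → head "falcon", modifier "desert".
"monsoon equinox healer" → head "healer" (specifically "equinox healer"), modifier "monsoon".
"equinox healer" → head "healer", modifier "equinox".
Assembled: [[forest [summer [desert falcon]]] [monsoon [equinox healer]]].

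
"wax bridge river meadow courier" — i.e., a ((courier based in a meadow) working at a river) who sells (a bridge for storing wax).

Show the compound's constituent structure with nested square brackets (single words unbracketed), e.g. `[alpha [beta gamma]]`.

[[wax bridge] [river [meadow courier]]]

Whole compound: head "courier" (specifically "river meadow courier"), modifier "wax bridge".
Inside "wax bridge": head "bridge", modifier "wax".
Inside "river meadow courier": head "courier" (specifically "meadow courier"), modifier "river".
Inside "meadow courier": head "courier", modifier "meadow".
So the structure is [[wax bridge] [river [meadow courier]]].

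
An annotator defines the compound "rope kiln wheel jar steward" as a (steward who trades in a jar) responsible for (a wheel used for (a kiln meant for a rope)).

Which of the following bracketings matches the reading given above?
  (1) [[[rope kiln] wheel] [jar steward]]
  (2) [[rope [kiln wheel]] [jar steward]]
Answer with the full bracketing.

The paraphrase's head is the "steward" part ("jar steward"); its modifier is "rope kiln wheel".
That top-level split, carried through the inner groups, gives [[[rope kiln] wheel] [jar steward]].

[[[rope kiln] wheel] [jar steward]]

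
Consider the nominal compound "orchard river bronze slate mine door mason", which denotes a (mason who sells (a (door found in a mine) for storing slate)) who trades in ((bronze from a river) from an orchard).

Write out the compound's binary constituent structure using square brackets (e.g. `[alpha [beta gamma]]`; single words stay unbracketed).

Whole compound: head "mason" (specifically "slate mine door mason"), modifier "orchard river bronze".
Within "orchard river bronze", the head is "bronze" (specifically "river bronze") and the modifier is "orchard".
Within "river bronze", the head is "bronze" and the modifier is "river".
Within "slate mine door mason", the head is "mason" and the modifier is "slate mine door".
Within "slate mine door", the head is "door" (specifically "mine door") and the modifier is "slate".
Within "mine door", the head is "door" and the modifier is "mine".
Assembled: [[orchard [river bronze]] [[slate [mine door]] mason]].

[[orchard [river bronze]] [[slate [mine door]] mason]]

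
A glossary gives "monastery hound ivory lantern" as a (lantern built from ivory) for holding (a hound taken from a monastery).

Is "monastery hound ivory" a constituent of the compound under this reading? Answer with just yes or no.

The top-level split is [monastery hound] [ivory lantern]; the full structure is [[monastery hound] [ivory lantern]].
"monastery hound ivory" straddles a constituent boundary, so it is not a single unit.

no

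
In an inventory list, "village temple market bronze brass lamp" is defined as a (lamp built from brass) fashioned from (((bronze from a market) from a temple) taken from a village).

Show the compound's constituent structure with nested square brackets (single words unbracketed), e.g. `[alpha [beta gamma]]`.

[[village [temple [market bronze]]] [brass lamp]]

At the top level: head "lamp" (specifically "brass lamp"); modifier "village temple market bronze".
"village temple market bronze" → head "bronze" (specifically "temple market bronze"), modifier "village".
"temple market bronze" → head "bronze" (specifically "market bronze"), modifier "temple".
"market bronze" → head "bronze", modifier "market".
"brass lamp" → head "lamp", modifier "brass".
So the structure is [[village [temple [market bronze]]] [brass lamp]].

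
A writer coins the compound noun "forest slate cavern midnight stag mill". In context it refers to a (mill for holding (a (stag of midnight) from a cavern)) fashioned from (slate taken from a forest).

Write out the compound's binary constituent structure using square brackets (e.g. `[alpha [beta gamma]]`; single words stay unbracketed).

[[forest slate] [[cavern [midnight stag]] mill]]

The outermost head in the paraphrase is "mill" (specifically "cavern midnight stag mill"), modified by "forest slate".
"forest slate" → head "slate", modifier "forest".
"cavern midnight stag mill" → head "mill", modifier "cavern midnight stag".
"cavern midnight stag" → head "stag" (specifically "midnight stag"), modifier "cavern".
"midnight stag" → head "stag", modifier "midnight".
Putting it together: [[forest slate] [[cavern [midnight stag]] mill]].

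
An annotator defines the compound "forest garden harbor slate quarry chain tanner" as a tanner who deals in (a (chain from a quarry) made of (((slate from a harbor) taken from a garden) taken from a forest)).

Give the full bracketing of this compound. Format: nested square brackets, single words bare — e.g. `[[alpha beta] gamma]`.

Overall it is a kind of tanner; the modifier is "forest garden harbor slate quarry chain".
"forest garden harbor slate quarry chain" → head "chain" (specifically "quarry chain"), modifier "forest garden harbor slate".
"forest garden harbor slate" → head "slate" (specifically "garden harbor slate"), modifier "forest".
"garden harbor slate" → head "slate" (specifically "harbor slate"), modifier "garden".
"harbor slate" → head "slate", modifier "harbor".
"quarry chain" → head "chain", modifier "quarry".
Putting it together: [[[forest [garden [harbor slate]]] [quarry chain]] tanner].

[[[forest [garden [harbor slate]]] [quarry chain]] tanner]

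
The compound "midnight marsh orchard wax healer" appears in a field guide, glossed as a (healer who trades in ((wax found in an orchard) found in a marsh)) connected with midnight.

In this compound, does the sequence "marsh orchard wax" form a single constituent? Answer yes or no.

The paraphrase groups the words so that "marsh orchard wax" is one unit: it corresponds to a single parenthesized sub-phrase.
The full structure is [midnight [[marsh [orchard wax]] healer]], in which [marsh orchard wax] is a constituent.

yes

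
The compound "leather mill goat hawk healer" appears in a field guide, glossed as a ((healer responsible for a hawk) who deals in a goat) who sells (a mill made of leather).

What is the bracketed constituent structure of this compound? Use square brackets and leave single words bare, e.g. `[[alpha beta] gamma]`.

At the top level: head "healer" (specifically "goat hawk healer"); modifier "leather mill".
Inside "leather mill": head "mill", modifier "leather".
Inside "goat hawk healer": head "healer" (specifically "hawk healer"), modifier "goat".
Inside "hawk healer": head "healer", modifier "hawk".
Assembled: [[leather mill] [goat [hawk healer]]].

[[leather mill] [goat [hawk healer]]]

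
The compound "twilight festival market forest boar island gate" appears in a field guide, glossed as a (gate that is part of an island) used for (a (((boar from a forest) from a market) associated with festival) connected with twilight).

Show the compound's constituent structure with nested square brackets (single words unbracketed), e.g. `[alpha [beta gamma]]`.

[[twilight [festival [market [forest boar]]]] [island gate]]

The outermost head in the paraphrase is "gate" (specifically "island gate"), modified by "twilight festival market forest boar".
Inside "twilight festival market forest boar": head "boar" (specifically "festival market forest boar"), modifier "twilight".
Inside "festival market forest boar": head "boar" (specifically "market forest boar"), modifier "festival".
Inside "market forest boar": head "boar" (specifically "forest boar"), modifier "market".
Inside "forest boar": head "boar", modifier "forest".
Inside "island gate": head "gate", modifier "island".
Putting it together: [[twilight [festival [market [forest boar]]]] [island gate]].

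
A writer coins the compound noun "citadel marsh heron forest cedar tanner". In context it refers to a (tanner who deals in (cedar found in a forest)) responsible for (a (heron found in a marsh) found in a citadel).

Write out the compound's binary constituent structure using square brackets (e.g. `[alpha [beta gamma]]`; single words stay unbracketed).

[[citadel [marsh heron]] [[forest cedar] tanner]]

The outermost head in the paraphrase is "tanner" (specifically "forest cedar tanner"), modified by "citadel marsh heron".
Inside "citadel marsh heron": head "heron" (specifically "marsh heron"), modifier "citadel".
Inside "marsh heron": head "heron", modifier "marsh".
Inside "forest cedar tanner": head "tanner", modifier "forest cedar".
Inside "forest cedar": head "cedar", modifier "forest".
So the structure is [[citadel [marsh heron]] [[forest cedar] tanner]].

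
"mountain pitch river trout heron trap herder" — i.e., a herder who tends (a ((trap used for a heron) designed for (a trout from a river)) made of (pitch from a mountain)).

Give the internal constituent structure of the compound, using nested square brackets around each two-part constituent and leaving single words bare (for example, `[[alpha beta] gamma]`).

[[[mountain pitch] [[river trout] [heron trap]]] herder]

The outermost head in the paraphrase is "herder", modified by "mountain pitch river trout heron trap".
Inside "mountain pitch river trout heron trap": head "trap" (specifically "river trout heron trap"), modifier "mountain pitch".
Inside "mountain pitch": head "pitch", modifier "mountain".
Inside "river trout heron trap": head "trap" (specifically "heron trap"), modifier "river trout".
Inside "river trout": head "trout", modifier "river".
Inside "heron trap": head "trap", modifier "heron".
Assembled: [[[mountain pitch] [[river trout] [heron trap]]] herder].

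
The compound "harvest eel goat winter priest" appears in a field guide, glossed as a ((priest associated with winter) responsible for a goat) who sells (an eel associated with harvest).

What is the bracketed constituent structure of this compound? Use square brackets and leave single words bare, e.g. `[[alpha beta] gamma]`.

[[harvest eel] [goat [winter priest]]]

Whole compound: head "priest" (specifically "goat winter priest"), modifier "harvest eel".
Within "harvest eel", the head is "eel" and the modifier is "harvest".
Within "goat winter priest", the head is "priest" (specifically "winter priest") and the modifier is "goat".
Within "winter priest", the head is "priest" and the modifier is "winter".
Assembled: [[harvest eel] [goat [winter priest]]].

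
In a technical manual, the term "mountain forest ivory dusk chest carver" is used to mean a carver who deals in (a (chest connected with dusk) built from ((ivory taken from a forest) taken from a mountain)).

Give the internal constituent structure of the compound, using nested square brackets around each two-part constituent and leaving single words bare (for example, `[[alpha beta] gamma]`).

[[[mountain [forest ivory]] [dusk chest]] carver]

Overall it is a kind of carver; the modifier is "mountain forest ivory dusk chest".
Inside "mountain forest ivory dusk chest": head "chest" (specifically "dusk chest"), modifier "mountain forest ivory".
Inside "mountain forest ivory": head "ivory" (specifically "forest ivory"), modifier "mountain".
Inside "forest ivory": head "ivory", modifier "forest".
Inside "dusk chest": head "chest", modifier "dusk".
Putting it together: [[[mountain [forest ivory]] [dusk chest]] carver].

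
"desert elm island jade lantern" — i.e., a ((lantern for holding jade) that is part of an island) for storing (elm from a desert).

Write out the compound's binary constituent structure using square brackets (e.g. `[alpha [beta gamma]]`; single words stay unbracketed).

The outermost head in the paraphrase is "lantern" (specifically "island jade lantern"), modified by "desert elm".
Within "desert elm", the head is "elm" and the modifier is "desert".
Within "island jade lantern", the head is "lantern" (specifically "jade lantern") and the modifier is "island".
Within "jade lantern", the head is "lantern" and the modifier is "jade".
Putting it together: [[desert elm] [island [jade lantern]]].

[[desert elm] [island [jade lantern]]]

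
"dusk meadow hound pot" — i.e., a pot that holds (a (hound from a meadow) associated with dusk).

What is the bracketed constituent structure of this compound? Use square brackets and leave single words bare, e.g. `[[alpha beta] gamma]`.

At the top level: head "pot"; modifier "dusk meadow hound".
Within "dusk meadow hound", the head is "hound" (specifically "meadow hound") and the modifier is "dusk".
Within "meadow hound", the head is "hound" and the modifier is "meadow".
Putting it together: [[dusk [meadow hound]] pot].

[[dusk [meadow hound]] pot]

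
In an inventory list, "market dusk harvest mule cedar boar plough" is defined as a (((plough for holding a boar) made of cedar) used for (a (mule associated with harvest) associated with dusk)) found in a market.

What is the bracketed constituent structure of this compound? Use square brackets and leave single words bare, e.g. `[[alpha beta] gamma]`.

[market [[dusk [harvest mule]] [cedar [boar plough]]]]

Whole compound: head "plough" (specifically "dusk harvest mule cedar boar plough"), modifier "market".
"dusk harvest mule cedar boar plough" → head "plough" (specifically "cedar boar plough"), modifier "dusk harvest mule".
"dusk harvest mule" → head "mule" (specifically "harvest mule"), modifier "dusk".
"harvest mule" → head "mule", modifier "harvest".
"cedar boar plough" → head "plough" (specifically "boar plough"), modifier "cedar".
"boar plough" → head "plough", modifier "boar".
Assembled: [market [[dusk [harvest mule]] [cedar [boar plough]]]].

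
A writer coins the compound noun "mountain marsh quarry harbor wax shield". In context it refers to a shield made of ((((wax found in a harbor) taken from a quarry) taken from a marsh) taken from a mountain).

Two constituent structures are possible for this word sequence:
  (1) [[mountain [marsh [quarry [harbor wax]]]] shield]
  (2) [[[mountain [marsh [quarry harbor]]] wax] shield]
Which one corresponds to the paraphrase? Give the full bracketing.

The paraphrase's head is the "shield" part ("shield"); its modifier is "mountain marsh quarry harbor wax".
That top-level split, carried through the inner groups, gives [[mountain [marsh [quarry [harbor wax]]]] shield].

[[mountain [marsh [quarry [harbor wax]]]] shield]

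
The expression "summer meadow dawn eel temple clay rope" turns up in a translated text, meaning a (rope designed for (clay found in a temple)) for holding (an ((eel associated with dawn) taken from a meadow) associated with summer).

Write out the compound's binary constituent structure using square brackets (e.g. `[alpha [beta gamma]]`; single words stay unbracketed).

[[summer [meadow [dawn eel]]] [[temple clay] rope]]

Overall it is a kind of rope (specifically "temple clay rope"); the modifier is "summer meadow dawn eel".
"summer meadow dawn eel" → head "eel" (specifically "meadow dawn eel"), modifier "summer".
"meadow dawn eel" → head "eel" (specifically "dawn eel"), modifier "meadow".
"dawn eel" → head "eel", modifier "dawn".
"temple clay rope" → head "rope", modifier "temple clay".
"temple clay" → head "clay", modifier "temple".
So the structure is [[summer [meadow [dawn eel]]] [[temple clay] rope]].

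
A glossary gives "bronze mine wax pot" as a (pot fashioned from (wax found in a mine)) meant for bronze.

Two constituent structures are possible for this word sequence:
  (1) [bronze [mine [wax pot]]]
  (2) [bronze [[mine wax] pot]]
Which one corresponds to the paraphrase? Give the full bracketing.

The paraphrase's head is the "pot" part ("mine wax pot"); its modifier is "bronze".
That top-level split, carried through the inner groups, gives [bronze [[mine wax] pot]].

[bronze [[mine wax] pot]]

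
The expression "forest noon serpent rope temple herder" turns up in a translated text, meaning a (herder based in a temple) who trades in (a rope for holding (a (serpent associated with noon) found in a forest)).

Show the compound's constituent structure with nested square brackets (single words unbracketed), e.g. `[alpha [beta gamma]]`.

[[[forest [noon serpent]] rope] [temple herder]]

Whole compound: head "herder" (specifically "temple herder"), modifier "forest noon serpent rope".
Within "forest noon serpent rope", the head is "rope" and the modifier is "forest noon serpent".
Within "forest noon serpent", the head is "serpent" (specifically "noon serpent") and the modifier is "forest".
Within "noon serpent", the head is "serpent" and the modifier is "noon".
Within "temple herder", the head is "herder" and the modifier is "temple".
Assembled: [[[forest [noon serpent]] rope] [temple herder]].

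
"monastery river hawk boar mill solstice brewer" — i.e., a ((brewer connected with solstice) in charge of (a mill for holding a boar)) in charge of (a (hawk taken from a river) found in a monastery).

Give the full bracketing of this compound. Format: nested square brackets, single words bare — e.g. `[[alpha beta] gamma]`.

[[monastery [river hawk]] [[boar mill] [solstice brewer]]]

At the top level: head "brewer" (specifically "boar mill solstice brewer"); modifier "monastery river hawk".
Within "monastery river hawk", the head is "hawk" (specifically "river hawk") and the modifier is "monastery".
Within "river hawk", the head is "hawk" and the modifier is "river".
Within "boar mill solstice brewer", the head is "brewer" (specifically "solstice brewer") and the modifier is "boar mill".
Within "boar mill", the head is "mill" and the modifier is "boar".
Within "solstice brewer", the head is "brewer" and the modifier is "solstice".
Assembled: [[monastery [river hawk]] [[boar mill] [solstice brewer]]].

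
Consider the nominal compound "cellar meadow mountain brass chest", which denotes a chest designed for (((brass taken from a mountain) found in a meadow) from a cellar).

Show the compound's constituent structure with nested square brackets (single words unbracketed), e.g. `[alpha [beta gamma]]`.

Overall it is a kind of chest; the modifier is "cellar meadow mountain brass".
"cellar meadow mountain brass" → head "brass" (specifically "meadow mountain brass"), modifier "cellar".
"meadow mountain brass" → head "brass" (specifically "mountain brass"), modifier "meadow".
"mountain brass" → head "brass", modifier "mountain".
Assembled: [[cellar [meadow [mountain brass]]] chest].

[[cellar [meadow [mountain brass]]] chest]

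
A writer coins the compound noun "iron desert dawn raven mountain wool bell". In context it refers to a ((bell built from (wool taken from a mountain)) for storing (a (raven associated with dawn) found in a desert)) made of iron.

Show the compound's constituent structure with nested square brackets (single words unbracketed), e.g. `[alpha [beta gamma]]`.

[iron [[desert [dawn raven]] [[mountain wool] bell]]]

Overall it is a kind of bell (specifically "desert dawn raven mountain wool bell"); the modifier is "iron".
Inside "desert dawn raven mountain wool bell": head "bell" (specifically "mountain wool bell"), modifier "desert dawn raven".
Inside "desert dawn raven": head "raven" (specifically "dawn raven"), modifier "desert".
Inside "dawn raven": head "raven", modifier "dawn".
Inside "mountain wool bell": head "bell", modifier "mountain wool".
Inside "mountain wool": head "wool", modifier "mountain".
Assembled: [iron [[desert [dawn raven]] [[mountain wool] bell]]].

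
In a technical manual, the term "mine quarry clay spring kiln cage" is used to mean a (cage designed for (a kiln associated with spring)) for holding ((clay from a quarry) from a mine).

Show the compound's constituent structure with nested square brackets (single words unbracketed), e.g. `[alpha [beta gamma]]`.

[[mine [quarry clay]] [[spring kiln] cage]]

The outermost head in the paraphrase is "cage" (specifically "spring kiln cage"), modified by "mine quarry clay".
Inside "mine quarry clay": head "clay" (specifically "quarry clay"), modifier "mine".
Inside "quarry clay": head "clay", modifier "quarry".
Inside "spring kiln cage": head "cage", modifier "spring kiln".
Inside "spring kiln": head "kiln", modifier "spring".
So the structure is [[mine [quarry clay]] [[spring kiln] cage]].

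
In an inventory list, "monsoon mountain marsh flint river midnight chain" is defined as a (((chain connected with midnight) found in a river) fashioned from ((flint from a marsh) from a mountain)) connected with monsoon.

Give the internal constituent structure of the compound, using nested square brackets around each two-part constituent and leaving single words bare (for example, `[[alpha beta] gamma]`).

[monsoon [[mountain [marsh flint]] [river [midnight chain]]]]

Whole compound: head "chain" (specifically "mountain marsh flint river midnight chain"), modifier "monsoon".
"mountain marsh flint river midnight chain" → head "chain" (specifically "river midnight chain"), modifier "mountain marsh flint".
"mountain marsh flint" → head "flint" (specifically "marsh flint"), modifier "mountain".
"marsh flint" → head "flint", modifier "marsh".
"river midnight chain" → head "chain" (specifically "midnight chain"), modifier "river".
"midnight chain" → head "chain", modifier "midnight".
So the structure is [monsoon [[mountain [marsh flint]] [river [midnight chain]]]].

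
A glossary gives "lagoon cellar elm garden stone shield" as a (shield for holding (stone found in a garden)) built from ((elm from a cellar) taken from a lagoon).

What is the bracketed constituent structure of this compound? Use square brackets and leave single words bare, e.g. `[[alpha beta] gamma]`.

Whole compound: head "shield" (specifically "garden stone shield"), modifier "lagoon cellar elm".
Within "lagoon cellar elm", the head is "elm" (specifically "cellar elm") and the modifier is "lagoon".
Within "cellar elm", the head is "elm" and the modifier is "cellar".
Within "garden stone shield", the head is "shield" and the modifier is "garden stone".
Within "garden stone", the head is "stone" and the modifier is "garden".
Assembled: [[lagoon [cellar elm]] [[garden stone] shield]].

[[lagoon [cellar elm]] [[garden stone] shield]]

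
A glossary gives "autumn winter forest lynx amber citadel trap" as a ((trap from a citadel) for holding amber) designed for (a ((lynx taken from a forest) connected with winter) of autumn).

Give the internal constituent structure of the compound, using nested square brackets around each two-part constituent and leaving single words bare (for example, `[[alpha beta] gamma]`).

At the top level: head "trap" (specifically "amber citadel trap"); modifier "autumn winter forest lynx".
Inside "autumn winter forest lynx": head "lynx" (specifically "winter forest lynx"), modifier "autumn".
Inside "winter forest lynx": head "lynx" (specifically "forest lynx"), modifier "winter".
Inside "forest lynx": head "lynx", modifier "forest".
Inside "amber citadel trap": head "trap" (specifically "citadel trap"), modifier "amber".
Inside "citadel trap": head "trap", modifier "citadel".
So the structure is [[autumn [winter [forest lynx]]] [amber [citadel trap]]].

[[autumn [winter [forest lynx]]] [amber [citadel trap]]]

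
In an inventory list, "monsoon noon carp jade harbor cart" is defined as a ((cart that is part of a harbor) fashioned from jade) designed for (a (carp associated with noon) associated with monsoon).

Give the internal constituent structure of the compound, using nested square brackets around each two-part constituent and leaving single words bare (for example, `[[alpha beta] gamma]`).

[[monsoon [noon carp]] [jade [harbor cart]]]

Whole compound: head "cart" (specifically "jade harbor cart"), modifier "monsoon noon carp".
"monsoon noon carp" → head "carp" (specifically "noon carp"), modifier "monsoon".
"noon carp" → head "carp", modifier "noon".
"jade harbor cart" → head "cart" (specifically "harbor cart"), modifier "jade".
"harbor cart" → head "cart", modifier "harbor".
So the structure is [[monsoon [noon carp]] [jade [harbor cart]]].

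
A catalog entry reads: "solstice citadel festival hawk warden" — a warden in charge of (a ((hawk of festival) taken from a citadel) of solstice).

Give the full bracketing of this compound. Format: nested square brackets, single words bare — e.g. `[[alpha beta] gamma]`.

[[solstice [citadel [festival hawk]]] warden]

Overall it is a kind of warden; the modifier is "solstice citadel festival hawk".
"solstice citadel festival hawk" → head "hawk" (specifically "citadel festival hawk"), modifier "solstice".
"citadel festival hawk" → head "hawk" (specifically "festival hawk"), modifier "citadel".
"festival hawk" → head "hawk", modifier "festival".
So the structure is [[solstice [citadel [festival hawk]]] warden].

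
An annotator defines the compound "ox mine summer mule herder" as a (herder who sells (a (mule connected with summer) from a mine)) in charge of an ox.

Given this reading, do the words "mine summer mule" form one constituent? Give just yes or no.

yes

The paraphrase groups the words so that "mine summer mule" is one unit: it corresponds to a single parenthesized sub-phrase.
The full structure is [ox [[mine [summer mule]] herder]], in which [mine summer mule] is a constituent.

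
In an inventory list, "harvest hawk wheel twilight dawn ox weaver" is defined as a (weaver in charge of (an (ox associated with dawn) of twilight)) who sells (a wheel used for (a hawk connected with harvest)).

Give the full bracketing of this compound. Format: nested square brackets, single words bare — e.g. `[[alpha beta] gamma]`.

[[[harvest hawk] wheel] [[twilight [dawn ox]] weaver]]

At the top level: head "weaver" (specifically "twilight dawn ox weaver"); modifier "harvest hawk wheel".
Inside "harvest hawk wheel": head "wheel", modifier "harvest hawk".
Inside "harvest hawk": head "hawk", modifier "harvest".
Inside "twilight dawn ox weaver": head "weaver", modifier "twilight dawn ox".
Inside "twilight dawn ox": head "ox" (specifically "dawn ox"), modifier "twilight".
Inside "dawn ox": head "ox", modifier "dawn".
So the structure is [[[harvest hawk] wheel] [[twilight [dawn ox]] weaver]].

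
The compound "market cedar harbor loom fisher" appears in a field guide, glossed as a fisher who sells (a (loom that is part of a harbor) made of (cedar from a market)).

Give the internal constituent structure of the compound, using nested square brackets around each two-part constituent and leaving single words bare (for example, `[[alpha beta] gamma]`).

[[[market cedar] [harbor loom]] fisher]

Overall it is a kind of fisher; the modifier is "market cedar harbor loom".
"market cedar harbor loom" → head "loom" (specifically "harbor loom"), modifier "market cedar".
"market cedar" → head "cedar", modifier "market".
"harbor loom" → head "loom", modifier "harbor".
Putting it together: [[[market cedar] [harbor loom]] fisher].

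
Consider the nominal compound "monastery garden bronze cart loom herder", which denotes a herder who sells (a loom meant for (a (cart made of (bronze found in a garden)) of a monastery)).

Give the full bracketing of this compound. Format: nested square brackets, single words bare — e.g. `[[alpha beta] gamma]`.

Overall it is a kind of herder; the modifier is "monastery garden bronze cart loom".
Within "monastery garden bronze cart loom", the head is "loom" and the modifier is "monastery garden bronze cart".
Within "monastery garden bronze cart", the head is "cart" (specifically "garden bronze cart") and the modifier is "monastery".
Within "garden bronze cart", the head is "cart" and the modifier is "garden bronze".
Within "garden bronze", the head is "bronze" and the modifier is "garden".
So the structure is [[[monastery [[garden bronze] cart]] loom] herder].

[[[monastery [[garden bronze] cart]] loom] herder]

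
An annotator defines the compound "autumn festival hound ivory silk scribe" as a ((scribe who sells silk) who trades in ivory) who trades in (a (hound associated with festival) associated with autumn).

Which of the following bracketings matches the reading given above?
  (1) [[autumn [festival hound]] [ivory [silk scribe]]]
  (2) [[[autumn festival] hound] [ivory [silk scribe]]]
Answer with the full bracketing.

The paraphrase's head is the "scribe" part ("ivory silk scribe"); its modifier is "autumn festival hound".
That top-level split, carried through the inner groups, gives [[autumn [festival hound]] [ivory [silk scribe]]].

[[autumn [festival hound]] [ivory [silk scribe]]]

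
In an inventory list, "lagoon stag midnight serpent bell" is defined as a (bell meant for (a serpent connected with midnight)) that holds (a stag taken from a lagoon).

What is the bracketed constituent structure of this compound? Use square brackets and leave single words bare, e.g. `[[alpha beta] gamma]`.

[[lagoon stag] [[midnight serpent] bell]]

The outermost head in the paraphrase is "bell" (specifically "midnight serpent bell"), modified by "lagoon stag".
"lagoon stag" → head "stag", modifier "lagoon".
"midnight serpent bell" → head "bell", modifier "midnight serpent".
"midnight serpent" → head "serpent", modifier "midnight".
Putting it together: [[lagoon stag] [[midnight serpent] bell]].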